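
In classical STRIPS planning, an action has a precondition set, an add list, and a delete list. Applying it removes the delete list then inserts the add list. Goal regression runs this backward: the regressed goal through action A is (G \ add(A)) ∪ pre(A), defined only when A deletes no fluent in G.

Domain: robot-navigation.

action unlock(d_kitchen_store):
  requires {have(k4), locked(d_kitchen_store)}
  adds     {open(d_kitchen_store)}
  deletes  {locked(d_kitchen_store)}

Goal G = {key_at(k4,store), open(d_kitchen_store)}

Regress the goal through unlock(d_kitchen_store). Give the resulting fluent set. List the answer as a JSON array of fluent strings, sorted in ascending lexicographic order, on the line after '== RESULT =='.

Regress:
  G ∩ del = {}  (empty — regression defined)
  G \ add = {key_at(k4,store), open(d_kitchen_store)} \ {open(d_kitchen_store)} = {key_at(k4,store)}
  ∪ pre   = {key_at(k4,store)} ∪ {have(k4), locked(d_kitchen_store)}
          = {have(k4), key_at(k4,store), locked(d_kitchen_store)}

== RESULT ==
["have(k4)", "key_at(k4,store)", "locked(d_kitchen_store)"]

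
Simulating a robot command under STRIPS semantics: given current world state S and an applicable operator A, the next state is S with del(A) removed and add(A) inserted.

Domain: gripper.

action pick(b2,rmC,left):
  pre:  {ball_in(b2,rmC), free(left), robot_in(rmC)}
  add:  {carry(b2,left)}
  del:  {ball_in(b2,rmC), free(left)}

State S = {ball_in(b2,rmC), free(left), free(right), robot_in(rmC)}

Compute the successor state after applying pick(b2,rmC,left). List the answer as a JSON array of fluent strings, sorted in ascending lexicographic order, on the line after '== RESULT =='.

Progress:
  pre ⊆ S: {ball_in(b2,rmC), free(left), robot_in(rmC)} ⊆ S  — applicable
  S \ del = {free(right), robot_in(rmC)}
  ∪ add   = {carry(b2,left), free(right), robot_in(rmC)}

== RESULT ==
["carry(b2,left)", "free(right)", "robot_in(rmC)"]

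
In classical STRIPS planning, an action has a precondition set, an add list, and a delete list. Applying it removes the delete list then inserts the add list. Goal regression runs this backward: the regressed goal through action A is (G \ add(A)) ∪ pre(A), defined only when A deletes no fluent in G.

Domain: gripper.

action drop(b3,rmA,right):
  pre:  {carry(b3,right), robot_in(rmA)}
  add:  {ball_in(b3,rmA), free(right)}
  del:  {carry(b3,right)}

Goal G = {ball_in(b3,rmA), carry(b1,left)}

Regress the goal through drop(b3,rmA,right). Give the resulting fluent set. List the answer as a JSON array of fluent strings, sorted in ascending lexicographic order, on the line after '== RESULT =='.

Compute (G \ add) ∪ pre:
  G ∩ del = {}  (empty — regression defined)
  G \ add = {ball_in(b3,rmA), carry(b1,left)} \ {ball_in(b3,rmA), free(right)} = {carry(b1,left)}
  ∪ pre   = {carry(b1,left)} ∪ {carry(b3,right), robot_in(rmA)}
          = {carry(b1,left), carry(b3,right), robot_in(rmA)}

== RESULT ==
["carry(b1,left)", "carry(b3,right)", "robot_in(rmA)"]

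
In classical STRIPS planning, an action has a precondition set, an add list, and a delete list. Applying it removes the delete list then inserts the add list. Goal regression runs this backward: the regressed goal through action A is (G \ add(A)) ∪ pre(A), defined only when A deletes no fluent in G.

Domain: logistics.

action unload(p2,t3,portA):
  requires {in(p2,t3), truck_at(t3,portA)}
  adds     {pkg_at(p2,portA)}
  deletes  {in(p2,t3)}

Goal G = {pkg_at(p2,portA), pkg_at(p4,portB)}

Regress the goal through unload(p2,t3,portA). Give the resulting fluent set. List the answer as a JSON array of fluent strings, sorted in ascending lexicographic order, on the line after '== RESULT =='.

Regress:
  G ∩ del = {}  (empty — regression defined)
  G \ add = {pkg_at(p2,portA), pkg_at(p4,portB)} \ {pkg_at(p2,portA)} = {pkg_at(p4,portB)}
  ∪ pre   = {pkg_at(p4,portB)} ∪ {in(p2,t3), truck_at(t3,portA)}
          = {in(p2,t3), pkg_at(p4,portB), truck_at(t3,portA)}

== RESULT ==
["in(p2,t3)", "pkg_at(p4,portB)", "truck_at(t3,portA)"]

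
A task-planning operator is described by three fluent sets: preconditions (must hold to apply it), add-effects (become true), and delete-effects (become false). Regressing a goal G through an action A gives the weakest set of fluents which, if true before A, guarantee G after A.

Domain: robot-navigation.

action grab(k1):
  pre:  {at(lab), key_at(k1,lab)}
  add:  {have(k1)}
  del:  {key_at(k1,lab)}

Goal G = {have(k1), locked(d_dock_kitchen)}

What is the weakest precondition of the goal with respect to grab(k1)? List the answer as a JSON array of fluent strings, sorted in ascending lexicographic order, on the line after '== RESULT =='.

Regress:
  G ∩ del = {}  (empty — regression defined)
  G \ add = {have(k1), locked(d_dock_kitchen)} \ {have(k1)} = {locked(d_dock_kitchen)}
  ∪ pre   = {locked(d_dock_kitchen)} ∪ {at(lab), key_at(k1,lab)}
          = {at(lab), key_at(k1,lab), locked(d_dock_kitchen)}

== RESULT ==
["at(lab)", "key_at(k1,lab)", "locked(d_dock_kitchen)"]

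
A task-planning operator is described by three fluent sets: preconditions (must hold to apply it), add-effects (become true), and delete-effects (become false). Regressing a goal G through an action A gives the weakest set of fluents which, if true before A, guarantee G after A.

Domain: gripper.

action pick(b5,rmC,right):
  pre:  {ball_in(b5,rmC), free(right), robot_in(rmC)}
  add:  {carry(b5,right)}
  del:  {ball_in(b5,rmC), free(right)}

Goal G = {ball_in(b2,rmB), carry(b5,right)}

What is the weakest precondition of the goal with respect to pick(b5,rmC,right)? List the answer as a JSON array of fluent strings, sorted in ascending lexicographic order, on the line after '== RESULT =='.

Compute (G \ add) ∪ pre:
  G ∩ del = {}  (empty — regression defined)
  G \ add = {ball_in(b2,rmB), carry(b5,right)} \ {carry(b5,right)} = {ball_in(b2,rmB)}
  ∪ pre   = {ball_in(b2,rmB)} ∪ {ball_in(b5,rmC), free(right), robot_in(rmC)}
          = {ball_in(b2,rmB), ball_in(b5,rmC), free(right), robot_in(rmC)}

== RESULT ==
["ball_in(b2,rmB)", "ball_in(b5,rmC)", "free(right)", "robot_in(rmC)"]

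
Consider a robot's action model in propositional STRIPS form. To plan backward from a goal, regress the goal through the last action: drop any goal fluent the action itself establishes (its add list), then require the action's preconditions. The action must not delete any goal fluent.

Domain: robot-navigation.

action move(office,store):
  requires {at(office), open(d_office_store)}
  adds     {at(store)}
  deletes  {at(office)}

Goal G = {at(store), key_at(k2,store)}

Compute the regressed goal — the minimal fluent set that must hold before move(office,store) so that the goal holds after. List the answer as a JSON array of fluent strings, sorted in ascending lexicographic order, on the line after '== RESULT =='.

Compute (G \ add) ∪ pre:
  G ∩ del = {}  (empty — regression defined)
  G \ add = {at(store), key_at(k2,store)} \ {at(store)} = {key_at(k2,store)}
  ∪ pre   = {key_at(k2,store)} ∪ {at(office), open(d_office_store)}
          = {at(office), key_at(k2,store), open(d_office_store)}

== RESULT ==
["at(office)", "key_at(k2,store)", "open(d_office_store)"]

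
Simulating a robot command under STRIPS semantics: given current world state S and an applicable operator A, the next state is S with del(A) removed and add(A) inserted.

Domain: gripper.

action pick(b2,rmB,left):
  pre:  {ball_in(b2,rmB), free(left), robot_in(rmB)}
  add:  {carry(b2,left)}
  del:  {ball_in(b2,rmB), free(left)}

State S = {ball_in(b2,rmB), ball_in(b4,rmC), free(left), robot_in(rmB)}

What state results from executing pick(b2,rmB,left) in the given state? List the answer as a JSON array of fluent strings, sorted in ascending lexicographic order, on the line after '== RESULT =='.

Progress:
  pre ⊆ S: {ball_in(b2,rmB), free(left), robot_in(rmB)} ⊆ S  — applicable
  S \ del = {ball_in(b4,rmC), robot_in(rmB)}
  ∪ add   = {ball_in(b4,rmC), carry(b2,left), robot_in(rmB)}

== RESULT ==
["ball_in(b4,rmC)", "carry(b2,left)", "robot_in(rmB)"]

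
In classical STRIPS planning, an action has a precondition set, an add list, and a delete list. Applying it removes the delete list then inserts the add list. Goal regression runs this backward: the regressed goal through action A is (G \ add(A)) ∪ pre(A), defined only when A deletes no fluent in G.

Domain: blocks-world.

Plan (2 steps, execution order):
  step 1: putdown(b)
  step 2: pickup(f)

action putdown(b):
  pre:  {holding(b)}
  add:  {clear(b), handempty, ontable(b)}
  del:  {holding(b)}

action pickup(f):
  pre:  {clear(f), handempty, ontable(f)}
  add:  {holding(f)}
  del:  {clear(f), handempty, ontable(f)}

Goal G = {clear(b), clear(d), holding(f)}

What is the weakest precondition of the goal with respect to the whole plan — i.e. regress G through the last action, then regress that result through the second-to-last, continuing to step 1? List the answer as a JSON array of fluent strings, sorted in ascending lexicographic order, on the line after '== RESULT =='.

Regress step by step:
  through step 2 (pickup(f)): drop {holding(f)}, keep {clear(b), clear(d)}, require {clear(f), handempty, ontable(f)}
    → {clear(b), clear(d), clear(f), handempty, ontable(f)}
  through step 1 (putdown(b)): drop {clear(b), handempty}, keep {clear(d), clear(f), ontable(f)}, require {holding(b)}
    → {clear(d), clear(f), holding(b), ontable(f)}

== RESULT ==
["clear(d)", "clear(f)", "holding(b)", "ontable(f)"]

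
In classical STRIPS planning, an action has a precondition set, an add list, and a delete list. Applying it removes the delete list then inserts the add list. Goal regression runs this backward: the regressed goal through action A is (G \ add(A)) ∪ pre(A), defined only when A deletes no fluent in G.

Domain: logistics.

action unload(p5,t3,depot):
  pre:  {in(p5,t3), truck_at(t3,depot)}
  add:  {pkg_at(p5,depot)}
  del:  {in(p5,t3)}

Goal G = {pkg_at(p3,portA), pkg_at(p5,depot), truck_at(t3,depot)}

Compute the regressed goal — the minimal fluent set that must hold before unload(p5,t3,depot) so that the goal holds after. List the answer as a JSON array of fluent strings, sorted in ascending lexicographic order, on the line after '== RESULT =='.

Compute (G \ add) ∪ pre:
  G ∩ del = {}  (empty — regression defined)
  G \ add = {pkg_at(p3,portA), pkg_at(p5,depot), truck_at(t3,depot)} \ {pkg_at(p5,depot)} = {pkg_at(p3,portA), truck_at(t3,depot)}
  ∪ pre   = {pkg_at(p3,portA), truck_at(t3,depot)} ∪ {in(p5,t3), truck_at(t3,depot)}
          = {in(p5,t3), pkg_at(p3,portA), truck_at(t3,depot)}

== RESULT ==
["in(p5,t3)", "pkg_at(p3,portA)", "truck_at(t3,depot)"]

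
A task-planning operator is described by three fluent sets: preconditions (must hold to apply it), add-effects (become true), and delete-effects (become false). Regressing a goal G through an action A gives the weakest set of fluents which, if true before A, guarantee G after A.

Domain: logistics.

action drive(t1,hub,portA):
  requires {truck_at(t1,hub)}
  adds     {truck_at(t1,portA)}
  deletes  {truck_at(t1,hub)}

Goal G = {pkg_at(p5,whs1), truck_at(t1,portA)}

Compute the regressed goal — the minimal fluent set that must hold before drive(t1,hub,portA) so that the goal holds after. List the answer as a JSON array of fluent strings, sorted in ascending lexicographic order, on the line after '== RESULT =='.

Compute (G \ add) ∪ pre:
  G ∩ del = {}  (empty — regression defined)
  G \ add = {pkg_at(p5,whs1), truck_at(t1,portA)} \ {truck_at(t1,portA)} = {pkg_at(p5,whs1)}
  ∪ pre   = {pkg_at(p5,whs1)} ∪ {truck_at(t1,hub)}
          = {pkg_at(p5,whs1), truck_at(t1,hub)}

== RESULT ==
["pkg_at(p5,whs1)", "truck_at(t1,hub)"]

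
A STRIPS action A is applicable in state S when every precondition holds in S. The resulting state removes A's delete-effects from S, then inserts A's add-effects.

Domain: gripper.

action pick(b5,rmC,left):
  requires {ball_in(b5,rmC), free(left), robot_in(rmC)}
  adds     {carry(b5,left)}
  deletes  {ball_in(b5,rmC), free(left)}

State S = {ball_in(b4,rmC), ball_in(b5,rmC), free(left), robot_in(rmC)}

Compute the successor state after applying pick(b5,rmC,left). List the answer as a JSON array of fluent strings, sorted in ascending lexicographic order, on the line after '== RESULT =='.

Progress:
  pre ⊆ S: {ball_in(b5,rmC), free(left), robot_in(rmC)} ⊆ S  — applicable
  S \ del = {ball_in(b4,rmC), robot_in(rmC)}
  ∪ add   = {ball_in(b4,rmC), carry(b5,left), robot_in(rmC)}

== RESULT ==
["ball_in(b4,rmC)", "carry(b5,left)", "robot_in(rmC)"]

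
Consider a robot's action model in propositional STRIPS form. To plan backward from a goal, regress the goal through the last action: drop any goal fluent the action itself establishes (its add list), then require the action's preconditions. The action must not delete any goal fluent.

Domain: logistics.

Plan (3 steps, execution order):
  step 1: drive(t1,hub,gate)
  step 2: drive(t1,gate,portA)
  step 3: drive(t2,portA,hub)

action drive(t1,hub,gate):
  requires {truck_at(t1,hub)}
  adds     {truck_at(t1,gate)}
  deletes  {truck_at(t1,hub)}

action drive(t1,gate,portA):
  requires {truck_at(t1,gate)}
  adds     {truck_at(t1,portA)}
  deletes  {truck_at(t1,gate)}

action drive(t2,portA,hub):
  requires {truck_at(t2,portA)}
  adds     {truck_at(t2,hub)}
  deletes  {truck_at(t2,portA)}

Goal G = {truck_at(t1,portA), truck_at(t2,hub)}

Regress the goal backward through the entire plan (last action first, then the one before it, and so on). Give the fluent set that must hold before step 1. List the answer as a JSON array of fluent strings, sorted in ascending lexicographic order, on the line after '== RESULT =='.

Work backward from the goal:
  through step 3 (drive(t2,portA,hub)): drop {truck_at(t2,hub)}, keep {truck_at(t1,portA)}, require {truck_at(t2,portA)}
    → {truck_at(t1,portA), truck_at(t2,portA)}
  through step 2 (drive(t1,gate,portA)): drop {truck_at(t1,portA)}, keep {truck_at(t2,portA)}, require {truck_at(t1,gate)}
    → {truck_at(t1,gate), truck_at(t2,portA)}
  through step 1 (drive(t1,hub,gate)): drop {truck_at(t1,gate)}, keep {truck_at(t2,portA)}, require {truck_at(t1,hub)}
    → {truck_at(t1,hub), truck_at(t2,portA)}

== RESULT ==
["truck_at(t1,hub)", "truck_at(t2,portA)"]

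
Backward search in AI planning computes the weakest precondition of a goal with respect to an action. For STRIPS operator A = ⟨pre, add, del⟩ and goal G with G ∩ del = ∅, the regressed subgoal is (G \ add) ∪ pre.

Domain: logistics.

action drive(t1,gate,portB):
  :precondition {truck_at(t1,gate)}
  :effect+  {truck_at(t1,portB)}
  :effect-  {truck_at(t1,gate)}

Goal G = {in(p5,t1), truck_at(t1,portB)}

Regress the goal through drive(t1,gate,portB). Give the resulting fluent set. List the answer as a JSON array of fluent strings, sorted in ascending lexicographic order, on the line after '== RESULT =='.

Compute (G \ add) ∪ pre:
  G ∩ del = {}  (empty — regression defined)
  G \ add = {in(p5,t1), truck_at(t1,portB)} \ {truck_at(t1,portB)} = {in(p5,t1)}
  ∪ pre   = {in(p5,t1)} ∪ {truck_at(t1,gate)}
          = {in(p5,t1), truck_at(t1,gate)}

== RESULT ==
["in(p5,t1)", "truck_at(t1,gate)"]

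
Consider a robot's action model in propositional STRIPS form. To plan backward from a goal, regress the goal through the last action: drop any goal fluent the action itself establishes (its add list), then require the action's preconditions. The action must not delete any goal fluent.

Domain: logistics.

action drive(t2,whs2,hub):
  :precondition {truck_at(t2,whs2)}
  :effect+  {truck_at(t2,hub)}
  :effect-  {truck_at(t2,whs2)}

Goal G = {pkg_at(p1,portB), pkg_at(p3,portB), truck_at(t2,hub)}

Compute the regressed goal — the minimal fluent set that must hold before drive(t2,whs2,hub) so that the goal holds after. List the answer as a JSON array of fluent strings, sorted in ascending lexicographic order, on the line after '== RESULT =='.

Compute (G \ add) ∪ pre:
  G ∩ del = {}  (empty — regression defined)
  G \ add = {pkg_at(p1,portB), pkg_at(p3,portB), truck_at(t2,hub)} \ {truck_at(t2,hub)} = {pkg_at(p1,portB), pkg_at(p3,portB)}
  ∪ pre   = {pkg_at(p1,portB), pkg_at(p3,portB)} ∪ {truck_at(t2,whs2)}
          = {pkg_at(p1,portB), pkg_at(p3,portB), truck_at(t2,whs2)}

== RESULT ==
["pkg_at(p1,portB)", "pkg_at(p3,portB)", "truck_at(t2,whs2)"]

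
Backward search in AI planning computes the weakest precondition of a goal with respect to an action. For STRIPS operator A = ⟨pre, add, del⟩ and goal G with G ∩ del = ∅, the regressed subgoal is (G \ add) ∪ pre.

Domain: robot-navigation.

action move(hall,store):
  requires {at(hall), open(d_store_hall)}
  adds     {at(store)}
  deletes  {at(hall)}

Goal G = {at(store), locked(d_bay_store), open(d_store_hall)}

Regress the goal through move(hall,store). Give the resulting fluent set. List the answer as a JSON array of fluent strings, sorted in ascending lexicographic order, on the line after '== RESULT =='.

Compute (G \ add) ∪ pre:
  G ∩ del = {}  (empty — regression defined)
  G \ add = {at(store), locked(d_bay_store), open(d_store_hall)} \ {at(store)} = {locked(d_bay_store), open(d_store_hall)}
  ∪ pre   = {locked(d_bay_store), open(d_store_hall)} ∪ {at(hall), open(d_store_hall)}
          = {at(hall), locked(d_bay_store), open(d_store_hall)}

== RESULT ==
["at(hall)", "locked(d_bay_store)", "open(d_store_hall)"]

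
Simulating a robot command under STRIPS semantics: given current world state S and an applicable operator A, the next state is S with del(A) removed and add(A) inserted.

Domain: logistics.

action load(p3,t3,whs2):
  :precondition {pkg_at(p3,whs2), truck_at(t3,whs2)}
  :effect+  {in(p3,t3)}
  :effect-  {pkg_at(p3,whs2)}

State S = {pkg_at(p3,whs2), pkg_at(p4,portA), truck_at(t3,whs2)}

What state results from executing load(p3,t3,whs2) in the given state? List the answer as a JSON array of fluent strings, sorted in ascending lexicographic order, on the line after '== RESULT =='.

Progress:
  pre ⊆ S: {pkg_at(p3,whs2), truck_at(t3,whs2)} ⊆ S  — applicable
  S \ del = {pkg_at(p4,portA), truck_at(t3,whs2)}
  ∪ add   = {in(p3,t3), pkg_at(p4,portA), truck_at(t3,whs2)}

== RESULT ==
["in(p3,t3)", "pkg_at(p4,portA)", "truck_at(t3,whs2)"]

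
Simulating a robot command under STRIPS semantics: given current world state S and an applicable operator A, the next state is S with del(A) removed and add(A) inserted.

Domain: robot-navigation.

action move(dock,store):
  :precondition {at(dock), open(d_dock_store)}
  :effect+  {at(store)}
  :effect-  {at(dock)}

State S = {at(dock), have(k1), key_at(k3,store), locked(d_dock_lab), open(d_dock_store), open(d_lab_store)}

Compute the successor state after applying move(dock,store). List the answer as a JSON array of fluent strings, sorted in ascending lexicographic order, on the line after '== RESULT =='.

Progress:
  pre ⊆ S: {at(dock), open(d_dock_store)} ⊆ S  — applicable
  S \ del = {have(k1), key_at(k3,store), locked(d_dock_lab), open(d_dock_store), open(d_lab_store)}
  ∪ add   = {at(store), have(k1), key_at(k3,store), locked(d_dock_lab), open(d_dock_store), open(d_lab_store)}

== RESULT ==
["at(store)", "have(k1)", "key_at(k3,store)", "locked(d_dock_lab)", "open(d_dock_store)", "open(d_lab_store)"]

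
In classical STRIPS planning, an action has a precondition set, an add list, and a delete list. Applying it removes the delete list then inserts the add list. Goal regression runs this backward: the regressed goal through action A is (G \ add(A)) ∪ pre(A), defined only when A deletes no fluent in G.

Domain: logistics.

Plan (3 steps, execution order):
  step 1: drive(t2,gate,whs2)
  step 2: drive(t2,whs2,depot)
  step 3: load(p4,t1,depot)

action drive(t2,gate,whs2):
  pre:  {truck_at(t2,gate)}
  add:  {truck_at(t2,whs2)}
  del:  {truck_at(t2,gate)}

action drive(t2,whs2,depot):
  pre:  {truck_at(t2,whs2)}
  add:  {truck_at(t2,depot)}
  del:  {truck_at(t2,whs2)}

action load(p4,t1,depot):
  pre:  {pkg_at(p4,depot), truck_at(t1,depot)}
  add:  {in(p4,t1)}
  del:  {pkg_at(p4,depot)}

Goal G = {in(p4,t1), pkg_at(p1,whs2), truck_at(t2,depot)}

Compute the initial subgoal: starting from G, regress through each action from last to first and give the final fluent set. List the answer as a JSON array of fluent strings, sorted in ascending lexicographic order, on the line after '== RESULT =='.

Regress step by step:
  through step 3 (load(p4,t1,depot)): drop {in(p4,t1)}, keep {pkg_at(p1,whs2), truck_at(t2,depot)}, require {pkg_at(p4,depot), truck_at(t1,depot)}
    → {pkg_at(p1,whs2), pkg_at(p4,depot), truck_at(t1,depot), truck_at(t2,depot)}
  through step 2 (drive(t2,whs2,depot)): drop {truck_at(t2,depot)}, keep {pkg_at(p1,whs2), pkg_at(p4,depot), truck_at(t1,depot)}, require {truck_at(t2,whs2)}
    → {pkg_at(p1,whs2), pkg_at(p4,depot), truck_at(t1,depot), truck_at(t2,whs2)}
  through step 1 (drive(t2,gate,whs2)): drop {truck_at(t2,whs2)}, keep {pkg_at(p1,whs2), pkg_at(p4,depot), truck_at(t1,depot)}, require {truck_at(t2,gate)}
    → {pkg_at(p1,whs2), pkg_at(p4,depot), truck_at(t1,depot), truck_at(t2,gate)}

== RESULT ==
["pkg_at(p1,whs2)", "pkg_at(p4,depot)", "truck_at(t1,depot)", "truck_at(t2,gate)"]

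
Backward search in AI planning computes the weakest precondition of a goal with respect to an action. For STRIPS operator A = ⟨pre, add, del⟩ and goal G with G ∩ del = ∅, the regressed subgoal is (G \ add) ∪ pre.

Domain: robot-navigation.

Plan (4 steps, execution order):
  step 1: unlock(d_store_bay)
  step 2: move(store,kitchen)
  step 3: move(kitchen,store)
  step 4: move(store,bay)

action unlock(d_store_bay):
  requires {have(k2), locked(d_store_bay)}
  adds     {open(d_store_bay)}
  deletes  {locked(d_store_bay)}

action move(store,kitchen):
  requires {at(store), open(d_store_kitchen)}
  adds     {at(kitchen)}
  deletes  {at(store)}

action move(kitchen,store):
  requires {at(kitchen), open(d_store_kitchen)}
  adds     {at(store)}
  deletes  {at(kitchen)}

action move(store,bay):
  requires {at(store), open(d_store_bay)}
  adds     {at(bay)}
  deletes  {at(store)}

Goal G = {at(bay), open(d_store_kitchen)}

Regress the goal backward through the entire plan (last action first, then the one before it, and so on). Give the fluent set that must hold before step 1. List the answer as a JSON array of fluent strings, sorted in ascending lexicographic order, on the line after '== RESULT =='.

Work backward from the goal:
  through step 4 (move(store,bay)): drop {at(bay)}, keep {open(d_store_kitchen)}, require {at(store), open(d_store_bay)}
    → {at(store), open(d_store_bay), open(d_store_kitchen)}
  through step 3 (move(kitchen,store)): drop {at(store)}, keep {open(d_store_bay), open(d_store_kitchen)}, require {at(kitchen), open(d_store_kitchen)}
    → {at(kitchen), open(d_store_bay), open(d_store_kitchen)}
  through step 2 (move(store,kitchen)): drop {at(kitchen)}, keep {open(d_store_bay), open(d_store_kitchen)}, require {at(store), open(d_store_kitchen)}
    → {at(store), open(d_store_bay), open(d_store_kitchen)}
  through step 1 (unlock(d_store_bay)): drop {open(d_store_bay)}, keep {at(store), open(d_store_kitchen)}, require {have(k2), locked(d_store_bay)}
    → {at(store), have(k2), locked(d_store_bay), open(d_store_kitchen)}

== RESULT ==
["at(store)", "have(k2)", "locked(d_store_bay)", "open(d_store_kitchen)"]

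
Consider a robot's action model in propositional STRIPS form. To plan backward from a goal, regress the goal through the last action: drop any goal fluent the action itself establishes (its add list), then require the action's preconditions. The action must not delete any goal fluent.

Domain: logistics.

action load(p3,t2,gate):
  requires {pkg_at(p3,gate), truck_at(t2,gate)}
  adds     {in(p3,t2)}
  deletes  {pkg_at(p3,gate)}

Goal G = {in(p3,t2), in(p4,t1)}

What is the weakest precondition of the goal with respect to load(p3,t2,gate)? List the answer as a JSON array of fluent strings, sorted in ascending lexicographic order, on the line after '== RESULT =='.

Compute (G \ add) ∪ pre:
  G ∩ del = {}  (empty — regression defined)
  G \ add = {in(p3,t2), in(p4,t1)} \ {in(p3,t2)} = {in(p4,t1)}
  ∪ pre   = {in(p4,t1)} ∪ {pkg_at(p3,gate), truck_at(t2,gate)}
          = {in(p4,t1), pkg_at(p3,gate), truck_at(t2,gate)}

== RESULT ==
["in(p4,t1)", "pkg_at(p3,gate)", "truck_at(t2,gate)"]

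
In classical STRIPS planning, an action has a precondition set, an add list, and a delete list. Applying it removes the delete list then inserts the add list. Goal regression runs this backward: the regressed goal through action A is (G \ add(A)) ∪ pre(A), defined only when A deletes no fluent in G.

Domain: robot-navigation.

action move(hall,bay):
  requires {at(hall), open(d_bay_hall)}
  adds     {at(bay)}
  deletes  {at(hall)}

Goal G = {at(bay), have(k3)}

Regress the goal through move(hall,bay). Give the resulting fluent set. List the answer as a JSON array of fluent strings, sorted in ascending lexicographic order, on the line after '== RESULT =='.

Regress:
  G ∩ del = {}  (empty — regression defined)
  G \ add = {at(bay), have(k3)} \ {at(bay)} = {have(k3)}
  ∪ pre   = {have(k3)} ∪ {at(hall), open(d_bay_hall)}
          = {at(hall), have(k3), open(d_bay_hall)}

== RESULT ==
["at(hall)", "have(k3)", "open(d_bay_hall)"]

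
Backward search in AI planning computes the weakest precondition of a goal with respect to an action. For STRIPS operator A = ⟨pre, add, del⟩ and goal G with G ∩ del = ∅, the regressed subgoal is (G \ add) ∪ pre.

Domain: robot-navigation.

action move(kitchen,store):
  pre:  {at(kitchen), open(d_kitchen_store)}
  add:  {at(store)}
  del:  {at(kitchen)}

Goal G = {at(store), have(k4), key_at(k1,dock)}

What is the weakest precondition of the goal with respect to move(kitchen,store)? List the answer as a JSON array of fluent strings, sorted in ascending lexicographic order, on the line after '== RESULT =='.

Regress:
  G ∩ del = {}  (empty — regression defined)
  G \ add = {at(store), have(k4), key_at(k1,dock)} \ {at(store)} = {have(k4), key_at(k1,dock)}
  ∪ pre   = {have(k4), key_at(k1,dock)} ∪ {at(kitchen), open(d_kitchen_store)}
          = {at(kitchen), have(k4), key_at(k1,dock), open(d_kitchen_store)}

== RESULT ==
["at(kitchen)", "have(k4)", "key_at(k1,dock)", "open(d_kitchen_store)"]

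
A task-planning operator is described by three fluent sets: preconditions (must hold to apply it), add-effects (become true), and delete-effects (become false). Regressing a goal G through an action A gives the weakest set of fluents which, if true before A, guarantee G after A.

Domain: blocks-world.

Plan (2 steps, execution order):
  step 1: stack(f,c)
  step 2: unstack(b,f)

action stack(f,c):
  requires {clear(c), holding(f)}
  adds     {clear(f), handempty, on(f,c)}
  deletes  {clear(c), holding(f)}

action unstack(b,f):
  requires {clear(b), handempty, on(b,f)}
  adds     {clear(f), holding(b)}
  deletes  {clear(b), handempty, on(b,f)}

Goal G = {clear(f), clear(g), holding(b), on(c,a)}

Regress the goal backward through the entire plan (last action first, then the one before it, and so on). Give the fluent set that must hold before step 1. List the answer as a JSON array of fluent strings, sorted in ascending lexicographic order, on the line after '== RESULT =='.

Regress step by step:
  through step 2 (unstack(b,f)): drop {clear(f), holding(b)}, keep {clear(g), on(c,a)}, require {clear(b), handempty, on(b,f)}
    → {clear(b), clear(g), handempty, on(b,f), on(c,a)}
  through step 1 (stack(f,c)): drop {handempty}, keep {clear(b), clear(g), on(b,f), on(c,a)}, require {clear(c), holding(f)}
    → {clear(b), clear(c), clear(g), holding(f), on(b,f), on(c,a)}

== RESULT ==
["clear(b)", "clear(c)", "clear(g)", "holding(f)", "on(b,f)", "on(c,a)"]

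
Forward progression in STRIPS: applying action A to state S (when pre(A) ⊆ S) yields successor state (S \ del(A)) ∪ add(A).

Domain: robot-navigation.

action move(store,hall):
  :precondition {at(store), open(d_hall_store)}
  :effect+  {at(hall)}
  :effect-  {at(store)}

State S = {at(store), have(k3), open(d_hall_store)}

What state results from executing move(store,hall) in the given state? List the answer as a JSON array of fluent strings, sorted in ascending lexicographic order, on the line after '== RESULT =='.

Progress:
  pre ⊆ S: {at(store), open(d_hall_store)} ⊆ S  — applicable
  S \ del = {have(k3), open(d_hall_store)}
  ∪ add   = {at(hall), have(k3), open(d_hall_store)}

== RESULT ==
["at(hall)", "have(k3)", "open(d_hall_store)"]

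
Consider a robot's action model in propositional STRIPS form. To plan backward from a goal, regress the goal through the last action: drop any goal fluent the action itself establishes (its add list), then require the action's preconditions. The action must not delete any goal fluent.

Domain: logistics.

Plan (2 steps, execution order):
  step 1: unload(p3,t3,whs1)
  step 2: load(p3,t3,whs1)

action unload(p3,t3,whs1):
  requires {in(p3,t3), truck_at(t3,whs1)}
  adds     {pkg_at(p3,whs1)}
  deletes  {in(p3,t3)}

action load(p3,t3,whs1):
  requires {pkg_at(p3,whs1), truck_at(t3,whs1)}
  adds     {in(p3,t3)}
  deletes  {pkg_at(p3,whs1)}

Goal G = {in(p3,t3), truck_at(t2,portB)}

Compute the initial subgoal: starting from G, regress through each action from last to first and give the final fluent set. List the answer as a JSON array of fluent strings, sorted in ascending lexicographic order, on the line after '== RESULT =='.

Regress step by step:
  through step 2 (load(p3,t3,whs1)): drop {in(p3,t3)}, keep {truck_at(t2,portB)}, require {pkg_at(p3,whs1), truck_at(t3,whs1)}
    → {pkg_at(p3,whs1), truck_at(t2,portB), truck_at(t3,whs1)}
  through step 1 (unload(p3,t3,whs1)): drop {pkg_at(p3,whs1)}, keep {truck_at(t2,portB), truck_at(t3,whs1)}, require {in(p3,t3), truck_at(t3,whs1)}
    → {in(p3,t3), truck_at(t2,portB), truck_at(t3,whs1)}

== RESULT ==
["in(p3,t3)", "truck_at(t2,portB)", "truck_at(t3,whs1)"]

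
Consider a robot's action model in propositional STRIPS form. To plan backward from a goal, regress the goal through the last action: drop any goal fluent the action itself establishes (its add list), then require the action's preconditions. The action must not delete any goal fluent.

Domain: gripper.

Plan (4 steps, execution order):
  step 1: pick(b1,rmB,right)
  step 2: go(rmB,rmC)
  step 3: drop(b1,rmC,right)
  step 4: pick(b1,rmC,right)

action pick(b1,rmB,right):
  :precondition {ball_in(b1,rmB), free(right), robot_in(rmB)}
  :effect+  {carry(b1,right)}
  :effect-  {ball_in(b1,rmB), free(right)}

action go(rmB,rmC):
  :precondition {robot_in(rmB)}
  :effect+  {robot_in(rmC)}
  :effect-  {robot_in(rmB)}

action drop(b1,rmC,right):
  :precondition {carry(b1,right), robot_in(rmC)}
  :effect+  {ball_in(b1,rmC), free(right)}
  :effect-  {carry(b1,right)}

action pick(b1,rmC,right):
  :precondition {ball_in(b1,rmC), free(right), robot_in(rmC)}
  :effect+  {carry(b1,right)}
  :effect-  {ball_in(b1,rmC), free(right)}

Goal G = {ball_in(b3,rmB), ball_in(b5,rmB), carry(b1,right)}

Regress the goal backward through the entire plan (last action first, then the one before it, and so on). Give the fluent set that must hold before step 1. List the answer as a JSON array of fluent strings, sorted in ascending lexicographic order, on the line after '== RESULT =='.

Work backward from the goal:
  through step 4 (pick(b1,rmC,right)): drop {carry(b1,right)}, keep {ball_in(b3,rmB), ball_in(b5,rmB)}, require {ball_in(b1,rmC), free(right), robot_in(rmC)}
    → {ball_in(b1,rmC), ball_in(b3,rmB), ball_in(b5,rmB), free(right), robot_in(rmC)}
  through step 3 (drop(b1,rmC,right)): drop {ball_in(b1,rmC), free(right)}, keep {ball_in(b3,rmB), ball_in(b5,rmB), robot_in(rmC)}, require {carry(b1,right), robot_in(rmC)}
    → {ball_in(b3,rmB), ball_in(b5,rmB), carry(b1,right), robot_in(rmC)}
  through step 2 (go(rmB,rmC)): drop {robot_in(rmC)}, keep {ball_in(b3,rmB), ball_in(b5,rmB), carry(b1,right)}, require {robot_in(rmB)}
    → {ball_in(b3,rmB), ball_in(b5,rmB), carry(b1,right), robot_in(rmB)}
  through step 1 (pick(b1,rmB,right)): drop {carry(b1,right)}, keep {ball_in(b3,rmB), ball_in(b5,rmB), robot_in(rmB)}, require {ball_in(b1,rmB), free(right), robot_in(rmB)}
    → {ball_in(b1,rmB), ball_in(b3,rmB), ball_in(b5,rmB), free(right), robot_in(rmB)}

== RESULT ==
["ball_in(b1,rmB)", "ball_in(b3,rmB)", "ball_in(b5,rmB)", "free(right)", "robot_in(rmB)"]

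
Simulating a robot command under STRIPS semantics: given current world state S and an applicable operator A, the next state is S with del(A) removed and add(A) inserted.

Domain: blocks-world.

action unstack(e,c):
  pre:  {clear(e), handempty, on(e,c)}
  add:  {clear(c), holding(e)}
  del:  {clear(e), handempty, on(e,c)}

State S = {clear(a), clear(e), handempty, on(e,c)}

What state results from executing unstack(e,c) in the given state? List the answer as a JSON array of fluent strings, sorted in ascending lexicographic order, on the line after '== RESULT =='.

Compute (S \ del) ∪ add:
  pre ⊆ S: {clear(e), handempty, on(e,c)} ⊆ S  — applicable
  S \ del = {clear(a)}
  ∪ add   = {clear(a), clear(c), holding(e)}

== RESULT ==
["clear(a)", "clear(c)", "holding(e)"]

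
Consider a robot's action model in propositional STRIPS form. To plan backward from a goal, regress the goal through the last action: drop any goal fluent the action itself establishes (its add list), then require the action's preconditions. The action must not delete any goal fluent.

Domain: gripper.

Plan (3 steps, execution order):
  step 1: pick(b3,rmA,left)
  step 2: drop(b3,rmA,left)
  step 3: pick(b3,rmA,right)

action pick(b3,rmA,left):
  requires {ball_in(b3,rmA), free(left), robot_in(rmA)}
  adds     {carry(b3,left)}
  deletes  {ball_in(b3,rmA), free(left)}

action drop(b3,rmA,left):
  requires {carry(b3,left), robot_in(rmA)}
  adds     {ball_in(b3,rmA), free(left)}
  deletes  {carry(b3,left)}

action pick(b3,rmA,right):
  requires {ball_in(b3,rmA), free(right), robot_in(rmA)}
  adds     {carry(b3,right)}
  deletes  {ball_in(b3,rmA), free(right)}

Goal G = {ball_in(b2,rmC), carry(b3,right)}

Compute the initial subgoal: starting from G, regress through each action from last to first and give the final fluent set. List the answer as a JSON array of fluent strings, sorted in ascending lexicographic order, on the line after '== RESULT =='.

Work backward from the goal:
  through step 3 (pick(b3,rmA,right)): drop {carry(b3,right)}, keep {ball_in(b2,rmC)}, require {ball_in(b3,rmA), free(right), robot_in(rmA)}
    → {ball_in(b2,rmC), ball_in(b3,rmA), free(right), robot_in(rmA)}
  through step 2 (drop(b3,rmA,left)): drop {ball_in(b3,rmA)}, keep {ball_in(b2,rmC), free(right), robot_in(rmA)}, require {carry(b3,left), robot_in(rmA)}
    → {ball_in(b2,rmC), carry(b3,left), free(right), robot_in(rmA)}
  through step 1 (pick(b3,rmA,left)): drop {carry(b3,left)}, keep {ball_in(b2,rmC), free(right), robot_in(rmA)}, require {ball_in(b3,rmA), free(left), robot_in(rmA)}
    → {ball_in(b2,rmC), ball_in(b3,rmA), free(left), free(right), robot_in(rmA)}

== RESULT ==
["ball_in(b2,rmC)", "ball_in(b3,rmA)", "free(left)", "free(right)", "robot_in(rmA)"]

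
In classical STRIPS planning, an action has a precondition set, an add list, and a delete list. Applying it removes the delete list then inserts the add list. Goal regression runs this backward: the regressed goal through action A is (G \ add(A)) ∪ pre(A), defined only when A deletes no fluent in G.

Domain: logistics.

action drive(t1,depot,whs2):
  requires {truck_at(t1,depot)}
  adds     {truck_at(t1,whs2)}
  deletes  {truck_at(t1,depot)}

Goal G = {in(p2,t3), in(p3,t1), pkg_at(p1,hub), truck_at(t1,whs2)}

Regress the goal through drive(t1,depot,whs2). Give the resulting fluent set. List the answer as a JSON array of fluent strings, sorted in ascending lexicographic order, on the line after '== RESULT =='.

Regress:
  G ∩ del = {}  (empty — regression defined)
  G \ add = {in(p2,t3), in(p3,t1), pkg_at(p1,hub), truck_at(t1,whs2)} \ {truck_at(t1,whs2)} = {in(p2,t3), in(p3,t1), pkg_at(p1,hub)}
  ∪ pre   = {in(p2,t3), in(p3,t1), pkg_at(p1,hub)} ∪ {truck_at(t1,depot)}
          = {in(p2,t3), in(p3,t1), pkg_at(p1,hub), truck_at(t1,depot)}

== RESULT ==
["in(p2,t3)", "in(p3,t1)", "pkg_at(p1,hub)", "truck_at(t1,depot)"]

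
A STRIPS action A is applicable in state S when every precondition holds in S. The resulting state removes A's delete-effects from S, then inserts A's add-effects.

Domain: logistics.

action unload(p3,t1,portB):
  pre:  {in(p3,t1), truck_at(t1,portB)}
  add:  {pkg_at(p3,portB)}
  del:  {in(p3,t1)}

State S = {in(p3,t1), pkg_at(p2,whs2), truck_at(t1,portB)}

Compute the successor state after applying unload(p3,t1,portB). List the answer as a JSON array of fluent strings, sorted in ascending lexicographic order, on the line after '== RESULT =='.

Compute (S \ del) ∪ add:
  pre ⊆ S: {in(p3,t1), truck_at(t1,portB)} ⊆ S  — applicable
  S \ del = {pkg_at(p2,whs2), truck_at(t1,portB)}
  ∪ add   = {pkg_at(p2,whs2), pkg_at(p3,portB), truck_at(t1,portB)}

== RESULT ==
["pkg_at(p2,whs2)", "pkg_at(p3,portB)", "truck_at(t1,portB)"]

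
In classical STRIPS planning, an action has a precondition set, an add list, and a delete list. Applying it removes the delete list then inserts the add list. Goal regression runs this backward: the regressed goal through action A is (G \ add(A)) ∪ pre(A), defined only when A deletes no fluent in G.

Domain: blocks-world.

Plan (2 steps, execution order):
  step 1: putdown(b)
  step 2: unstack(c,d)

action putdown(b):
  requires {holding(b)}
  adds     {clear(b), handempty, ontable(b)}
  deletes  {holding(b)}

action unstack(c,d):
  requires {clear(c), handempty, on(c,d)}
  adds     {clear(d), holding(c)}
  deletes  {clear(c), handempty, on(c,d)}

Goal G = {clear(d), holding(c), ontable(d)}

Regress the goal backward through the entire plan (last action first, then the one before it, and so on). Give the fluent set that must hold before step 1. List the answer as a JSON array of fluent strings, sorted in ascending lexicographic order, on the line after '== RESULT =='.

Regress step by step:
  through step 2 (unstack(c,d)): drop {clear(d), holding(c)}, keep {ontable(d)}, require {clear(c), handempty, on(c,d)}
    → {clear(c), handempty, on(c,d), ontable(d)}
  through step 1 (putdown(b)): drop {handempty}, keep {clear(c), on(c,d), ontable(d)}, require {holding(b)}
    → {clear(c), holding(b), on(c,d), ontable(d)}

== RESULT ==
["clear(c)", "holding(b)", "on(c,d)", "ontable(d)"]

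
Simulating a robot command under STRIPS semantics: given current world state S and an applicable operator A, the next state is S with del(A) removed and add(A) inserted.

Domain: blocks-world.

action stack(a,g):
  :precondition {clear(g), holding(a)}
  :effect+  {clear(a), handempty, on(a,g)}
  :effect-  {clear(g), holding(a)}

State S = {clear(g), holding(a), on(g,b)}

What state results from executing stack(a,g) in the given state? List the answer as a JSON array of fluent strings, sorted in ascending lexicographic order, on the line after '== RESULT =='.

Compute (S \ del) ∪ add:
  pre ⊆ S: {clear(g), holding(a)} ⊆ S  — applicable
  S \ del = {on(g,b)}
  ∪ add   = {clear(a), handempty, on(a,g), on(g,b)}

== RESULT ==
["clear(a)", "handempty", "on(a,g)", "on(g,b)"]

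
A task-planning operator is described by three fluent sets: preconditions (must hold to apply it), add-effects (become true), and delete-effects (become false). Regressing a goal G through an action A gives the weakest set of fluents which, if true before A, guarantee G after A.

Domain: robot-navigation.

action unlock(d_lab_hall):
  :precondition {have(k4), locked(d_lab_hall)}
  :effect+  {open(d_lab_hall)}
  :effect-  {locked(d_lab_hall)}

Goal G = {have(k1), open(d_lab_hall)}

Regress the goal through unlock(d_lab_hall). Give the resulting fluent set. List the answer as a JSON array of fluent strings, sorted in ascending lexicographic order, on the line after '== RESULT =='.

Compute (G \ add) ∪ pre:
  G ∩ del = {}  (empty — regression defined)
  G \ add = {have(k1), open(d_lab_hall)} \ {open(d_lab_hall)} = {have(k1)}
  ∪ pre   = {have(k1)} ∪ {have(k4), locked(d_lab_hall)}
          = {have(k1), have(k4), locked(d_lab_hall)}

== RESULT ==
["have(k1)", "have(k4)", "locked(d_lab_hall)"]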